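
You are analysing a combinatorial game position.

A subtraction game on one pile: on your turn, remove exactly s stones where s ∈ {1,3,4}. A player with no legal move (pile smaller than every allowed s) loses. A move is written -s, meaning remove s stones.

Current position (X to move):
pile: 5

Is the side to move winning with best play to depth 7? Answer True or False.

ply 1, X at 5 | -1=-1→4; -3=+1→2*; -4=-1→1
ply 2, O at 2 | -1=-1→1*
ply 3, X at 1 | -1=+1→0*
ply 4: 0 is terminal -1 (O); from 5 depth 7

X winning at [5]: True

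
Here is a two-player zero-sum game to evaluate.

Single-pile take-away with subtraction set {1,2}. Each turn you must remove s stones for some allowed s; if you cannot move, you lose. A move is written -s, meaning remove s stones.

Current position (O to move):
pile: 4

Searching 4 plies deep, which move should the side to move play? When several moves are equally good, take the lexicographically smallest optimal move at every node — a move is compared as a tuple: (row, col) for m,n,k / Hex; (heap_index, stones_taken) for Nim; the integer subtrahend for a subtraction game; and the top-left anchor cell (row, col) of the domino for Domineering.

[4] O move#1: -1:+1/3*, -2:-1/2
[3] X move#2: -1:-1/2*, -2:-1/1
[2] O move#3: -1:-1/1, -2:+1/0*
[0] end (terminal -1, X#4); searched 4 to 4

O's best at [4]: -1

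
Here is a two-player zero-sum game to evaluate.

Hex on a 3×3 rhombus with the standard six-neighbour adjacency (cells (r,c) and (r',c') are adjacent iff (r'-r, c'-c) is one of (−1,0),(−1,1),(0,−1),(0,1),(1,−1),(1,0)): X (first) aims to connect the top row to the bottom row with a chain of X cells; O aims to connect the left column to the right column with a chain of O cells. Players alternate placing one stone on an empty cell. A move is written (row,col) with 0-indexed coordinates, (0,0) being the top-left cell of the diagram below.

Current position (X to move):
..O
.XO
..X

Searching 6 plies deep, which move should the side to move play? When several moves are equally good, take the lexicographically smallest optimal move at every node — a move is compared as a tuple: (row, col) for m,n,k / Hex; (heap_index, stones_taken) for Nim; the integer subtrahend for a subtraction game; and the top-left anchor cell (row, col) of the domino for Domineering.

X's best at [..O/.XO/..X]: (0,0)

ply 1, X at ..O/.XO/..X | (0,0)=+1→X.O/.XO/..X*; (0,1)=+1→.XO/.XO/..X; (1,0)=+1→..O/XXO/..X; (2,0)=-1→..O/.XO/X.X; (2,1)=-1→..O/.XO/.XX
ply 2, O at X.O/.XO/..X | (0,1)=-1→XOO/.XO/..X*; (1,0)=-1→X.O/OXO/..X; (2,0)=-1→X.O/.XO/O.X; (2,1)=-1→X.O/.XO/.OX
ply 3, X at XOO/.XO/..X | (1,0)=+1→XOO/XXO/..X*; (2,0)=-1→XOO/.XO/X.X; (2,1)=-1→XOO/.XO/.XX
ply 4, O at XOO/XXO/..X | (2,0)=-1→XOO/XXO/O.X*; (2,1)=-1→XOO/XXO/.OX
ply 5, X at XOO/XXO/O.X | (2,1)=+1→XOO/XXO/OXX*
ply 6: XOO/XXO/OXX is terminal -1 (O); from ..O/.XO/..X depth 6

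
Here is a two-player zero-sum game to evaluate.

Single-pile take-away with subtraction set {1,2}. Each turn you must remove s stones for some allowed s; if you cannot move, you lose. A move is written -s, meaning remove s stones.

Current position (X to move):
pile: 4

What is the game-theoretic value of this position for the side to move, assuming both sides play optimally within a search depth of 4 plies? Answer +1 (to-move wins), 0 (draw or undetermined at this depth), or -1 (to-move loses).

p1 X@[4]: -1[3]+1* -2[2]-1
p2 O@[3]: -1[2]-1* -2[1]-1
p3 X@[2]: -1[1]-1 -2[0]+1*
p4 O@[0] terminal -1; root [4] d4

value(4, X) = +1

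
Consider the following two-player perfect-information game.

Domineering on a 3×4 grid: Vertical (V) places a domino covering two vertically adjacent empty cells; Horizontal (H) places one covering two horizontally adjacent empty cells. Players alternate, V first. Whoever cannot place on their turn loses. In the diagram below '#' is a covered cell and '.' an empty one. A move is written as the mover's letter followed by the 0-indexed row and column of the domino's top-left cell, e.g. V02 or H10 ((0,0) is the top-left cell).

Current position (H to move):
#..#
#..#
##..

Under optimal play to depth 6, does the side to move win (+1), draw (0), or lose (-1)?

p1 H@[#..#/#..#/##..]: H01[####/#..#/##..]-1 H11[#..#/####/##..]+1* H22[#..#/#..#/####]-1
p2 V@[#..#/####/##..] terminal -1; root [#..#/#..#/##..] d6

value(#..#/#..#/##.., H) = +1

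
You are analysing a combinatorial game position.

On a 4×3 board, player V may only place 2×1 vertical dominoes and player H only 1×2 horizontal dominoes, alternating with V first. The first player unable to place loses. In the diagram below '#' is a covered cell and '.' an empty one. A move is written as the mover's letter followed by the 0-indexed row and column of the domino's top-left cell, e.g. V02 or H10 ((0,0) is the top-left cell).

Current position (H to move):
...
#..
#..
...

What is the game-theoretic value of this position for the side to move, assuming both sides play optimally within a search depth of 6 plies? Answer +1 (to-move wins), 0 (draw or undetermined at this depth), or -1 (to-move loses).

[.../#../#../...] H move#1: H00:-1/##./#../#../...*, H01:-1/.##/#../#../..., H11:-1/.../###/#../..., H21:-1/.../#../###/..., H30:-1/.../#../#../##., H31:-1/.../#../#../.##
[##./#../#../...] V move#2: V02:-1/###/#.#/#../..., V11:+1/##./##./##./...*, V12:+1/##./#.#/#.#/..., V21:+1/##./#../##./.#., V22:+1/##./#../#.#/..#
[##./##./##./...] H move#3: H30:-1/##./##./##./##.*, H31:-1/##./##./##./.##
[##./##./##./##.] V move#4: V02:+1/###/###/##./##.*, V12:+1/##./###/###/##., V22:+1/##./##./###/###
[###/###/##./##.] end (terminal -1, H#5); searched .../#../#../... to 6

value(.../#../#../..., H) = -1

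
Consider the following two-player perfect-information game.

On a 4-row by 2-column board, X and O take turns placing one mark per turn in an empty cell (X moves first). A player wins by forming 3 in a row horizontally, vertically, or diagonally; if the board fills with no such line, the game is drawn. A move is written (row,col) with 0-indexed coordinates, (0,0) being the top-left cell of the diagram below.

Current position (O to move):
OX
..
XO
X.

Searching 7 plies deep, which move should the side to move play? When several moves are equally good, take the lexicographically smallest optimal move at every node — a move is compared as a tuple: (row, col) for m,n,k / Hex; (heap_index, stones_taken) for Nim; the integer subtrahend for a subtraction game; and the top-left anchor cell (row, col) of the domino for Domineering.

p1 O@[OX/../XO/X.]: (1,0)[OX/O./XO/X.]+0* (1,1)[OX/.O/XO/X.]-1 (3,1)[OX/../XO/XO]-1
p2 X@[OX/O./XO/X.]: (1,1)[OX/OX/XO/X.]+0* (3,1)[OX/O./XO/XX]+0
p3 O@[OX/OX/XO/X.]: (3,1)[OX/OX/XO/XO]+0*
p4 X@[OX/OX/XO/XO] terminal +0; root [OX/../XO/X.] d7

O's best at [OX/../XO/X.]: (1,0)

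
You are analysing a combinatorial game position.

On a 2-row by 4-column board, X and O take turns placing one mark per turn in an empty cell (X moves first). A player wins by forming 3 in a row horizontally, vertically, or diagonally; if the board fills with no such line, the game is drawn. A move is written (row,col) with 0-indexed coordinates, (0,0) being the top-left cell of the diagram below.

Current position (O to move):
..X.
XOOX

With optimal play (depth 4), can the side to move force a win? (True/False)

p1 O@[..X./XOOX]: (0,0)[O.X./XOOX]+0* (0,1)[.OX./XOOX]+0 (0,3)[..XO/XOOX]+0
p2 X@[O.X./XOOX]: (0,1)[OXX./XOOX]+0* (0,3)[O.XX/XOOX]+0
p3 O@[OXX./XOOX]: (0,3)[OXXO/XOOX]+0*
p4 X@[OXXO/XOOX] terminal +0; root [..X./XOOX] d4

O winning at [..X./XOOX]: False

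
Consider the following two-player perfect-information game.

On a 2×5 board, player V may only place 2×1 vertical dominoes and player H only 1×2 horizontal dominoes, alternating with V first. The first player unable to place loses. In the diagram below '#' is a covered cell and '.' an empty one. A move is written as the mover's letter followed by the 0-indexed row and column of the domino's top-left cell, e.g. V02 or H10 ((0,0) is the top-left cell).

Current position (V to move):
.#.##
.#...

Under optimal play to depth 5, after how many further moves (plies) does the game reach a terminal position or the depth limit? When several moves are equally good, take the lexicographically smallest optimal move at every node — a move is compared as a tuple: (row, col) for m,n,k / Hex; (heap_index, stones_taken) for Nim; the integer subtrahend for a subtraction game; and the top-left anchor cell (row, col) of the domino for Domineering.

ply 1, V at .#.##/.#... | V00=-1→##.##/##...; V02=+1→.####/.##..*
ply 2, H at .####/.##.. | H13=-1→.####/.####*
ply 3, V at .####/.#### | V00=+1→#####/#####*
ply 4: #####/##### is terminal -1 (H); from .#.##/.#... depth 5

PV length from [.#.##/.#...]: 3 plies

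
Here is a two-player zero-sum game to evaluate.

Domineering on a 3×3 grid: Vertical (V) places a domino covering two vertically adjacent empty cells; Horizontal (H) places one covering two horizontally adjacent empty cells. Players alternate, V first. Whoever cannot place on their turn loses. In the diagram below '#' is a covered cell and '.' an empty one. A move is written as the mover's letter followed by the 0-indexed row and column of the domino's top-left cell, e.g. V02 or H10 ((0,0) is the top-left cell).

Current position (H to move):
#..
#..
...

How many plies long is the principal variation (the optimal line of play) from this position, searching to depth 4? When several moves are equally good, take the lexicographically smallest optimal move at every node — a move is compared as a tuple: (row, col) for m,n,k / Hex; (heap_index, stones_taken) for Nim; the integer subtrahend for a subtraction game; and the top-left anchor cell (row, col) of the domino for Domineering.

PV length from [#../#../...]: 1 ply

p1 H@[#../#../...]: H01[###/#../...]-1 H11[#../###/...]+1* H20[#../#../##.]-1 H21[#../#../.##]-1
p2 V@[#../###/...] terminal -1; root [#../#../...] d4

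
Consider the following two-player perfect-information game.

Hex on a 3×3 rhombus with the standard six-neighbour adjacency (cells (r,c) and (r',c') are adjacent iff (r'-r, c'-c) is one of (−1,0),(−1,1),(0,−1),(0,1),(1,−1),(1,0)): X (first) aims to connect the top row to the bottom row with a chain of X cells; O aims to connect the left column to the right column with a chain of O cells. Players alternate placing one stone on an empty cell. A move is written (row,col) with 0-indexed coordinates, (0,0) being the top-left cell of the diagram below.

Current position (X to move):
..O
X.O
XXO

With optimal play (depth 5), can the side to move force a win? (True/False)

X winning at [..O/X.O/XXO]: True

ply 1, X at ..O/X.O/XXO | (0,0)=+1→X.O/X.O/XXO*; (0,1)=+1→.XO/X.O/XXO; (1,1)=+1→..O/XXO/XXO
ply 2: X.O/X.O/XXO is terminal -1 (O); from ..O/X.O/XXO depth 5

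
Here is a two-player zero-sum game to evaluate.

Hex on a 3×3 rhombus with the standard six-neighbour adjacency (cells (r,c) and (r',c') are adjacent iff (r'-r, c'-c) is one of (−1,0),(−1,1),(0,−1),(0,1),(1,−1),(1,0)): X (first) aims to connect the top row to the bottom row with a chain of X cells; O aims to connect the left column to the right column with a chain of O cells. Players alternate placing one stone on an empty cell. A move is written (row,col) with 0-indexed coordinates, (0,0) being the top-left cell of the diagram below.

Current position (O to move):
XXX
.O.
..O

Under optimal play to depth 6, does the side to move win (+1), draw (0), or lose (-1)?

ply 1, O at XXX/.O./..O | (1,0)=+1→XXX/OO./..O*; (1,2)=+1→XXX/.OO/..O; (2,0)=+1→XXX/.O./O.O; (2,1)=+1→XXX/.O./.OO
ply 2, X at XXX/OO./..O | (1,2)=-1→XXX/OOX/..O*; (2,0)=-1→XXX/OO./X.O; (2,1)=-1→XXX/OO./.XO
ply 3, O at XXX/OOX/..O | (2,0)=-1→XXX/OOX/O.O; (2,1)=+1→XXX/OOX/.OO*
ply 4: XXX/OOX/.OO is terminal -1 (X); from XXX/.O./..O depth 6

value(XXX/.O./..O, O) = +1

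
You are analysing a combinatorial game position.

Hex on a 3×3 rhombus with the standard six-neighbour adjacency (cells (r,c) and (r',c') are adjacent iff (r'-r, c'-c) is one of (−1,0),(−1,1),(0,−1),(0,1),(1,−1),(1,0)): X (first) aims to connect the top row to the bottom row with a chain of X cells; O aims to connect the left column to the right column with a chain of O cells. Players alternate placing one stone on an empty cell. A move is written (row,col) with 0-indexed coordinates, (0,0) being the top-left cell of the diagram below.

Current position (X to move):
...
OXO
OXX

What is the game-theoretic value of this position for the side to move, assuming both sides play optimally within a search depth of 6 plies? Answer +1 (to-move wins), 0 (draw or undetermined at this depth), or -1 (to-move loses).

value(.../OXO/OXX, X) = +1

p1 X@[.../OXO/OXX]: (0,0)[X../OXO/OXX]+1* (0,1)[.X./OXO/OXX]+1 (0,2)[..X/OXO/OXX]+1
p2 O@[X../OXO/OXX]: (0,1)[XO./OXO/OXX]-1* (0,2)[X.O/OXO/OXX]-1
p3 X@[XO./OXO/OXX]: (0,2)[XOX/OXO/OXX]+1*
p4 O@[XOX/OXO/OXX] terminal -1; root [.../OXO/OXX] d6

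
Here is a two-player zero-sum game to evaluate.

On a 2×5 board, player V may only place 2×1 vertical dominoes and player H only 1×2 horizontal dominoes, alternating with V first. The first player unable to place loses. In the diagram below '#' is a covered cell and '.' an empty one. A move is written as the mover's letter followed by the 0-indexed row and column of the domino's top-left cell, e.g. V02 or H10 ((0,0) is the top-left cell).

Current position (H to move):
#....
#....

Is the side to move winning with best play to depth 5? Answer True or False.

H winning at [#..../#....]: True

ply 1, H at #..../#.... | H01=-1→###../#....; H02=+1→#.##./#....*; H03=-1→#..##/#....; H11=-1→#..../###..; H12=+1→#..../#.##.; H13=-1→#..../#..##
ply 2, V at #.##./#.... | V01=-1→####./##...*; V04=-1→#.###/#...#
ply 3, H at ####./##... | H12=-1→####./####.; H13=+1→####./##.##*
ply 4: ####./##.## is terminal -1 (V); from #..../#.... depth 5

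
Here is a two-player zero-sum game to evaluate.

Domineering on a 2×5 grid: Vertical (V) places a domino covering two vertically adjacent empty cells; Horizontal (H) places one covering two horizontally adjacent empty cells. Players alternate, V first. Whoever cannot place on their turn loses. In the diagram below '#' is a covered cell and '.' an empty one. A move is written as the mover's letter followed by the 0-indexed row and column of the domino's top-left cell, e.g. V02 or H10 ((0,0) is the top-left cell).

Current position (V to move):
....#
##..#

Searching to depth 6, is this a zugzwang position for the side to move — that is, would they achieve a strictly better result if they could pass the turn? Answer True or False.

zugzwang(....#/##..#, V) = False

[....#/##..#] V move#1: V02:+1/..#.#/###.#*, V03:-1/...##/##.##
[..#.#/###.#] H move#2: H00:-1/###.#/###.#*
[###.#/###.#] V move#3: V03:+1/#####/#####*
[#####/#####] end (terminal -1, H#4); searched ....#/##..# to 6
if V skipped the turn, H would face:
~ [....#/##..#] H move#1: H00:-1/##..#/##..#, H01:-1/.##.#/##..#, H02:+1/..###/##..#*, H12:+1/....#/#####
~ [..###/##..#] end (terminal -1, V#2); searched ....#/##..# to 6
compare (V): move=+1 vs pass=-1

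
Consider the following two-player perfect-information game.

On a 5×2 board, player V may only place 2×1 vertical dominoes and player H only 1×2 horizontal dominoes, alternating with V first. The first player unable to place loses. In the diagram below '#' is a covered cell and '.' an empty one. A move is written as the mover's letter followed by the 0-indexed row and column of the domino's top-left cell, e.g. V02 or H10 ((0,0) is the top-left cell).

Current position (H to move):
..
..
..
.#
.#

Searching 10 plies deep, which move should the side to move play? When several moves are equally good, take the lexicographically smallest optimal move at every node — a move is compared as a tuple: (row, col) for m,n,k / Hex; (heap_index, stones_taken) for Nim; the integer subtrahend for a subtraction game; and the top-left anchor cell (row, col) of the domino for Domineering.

H's best at [../../../.#/.#]: H10

[../../../.#/.#] H move#1: H00:-1/##/../../.#/.#, H10:+1/../##/../.#/.#*, H20:-1/../../##/.#/.#
[../##/../.#/.#] V move#2: V20:-1/../##/#./##/.#*, V30:-1/../##/../##/##
[../##/#./##/.#] H move#3: H00:+1/##/##/#./##/.#*
[##/##/#./##/.#] end (terminal -1, V#4); searched ../../../.#/.# to 10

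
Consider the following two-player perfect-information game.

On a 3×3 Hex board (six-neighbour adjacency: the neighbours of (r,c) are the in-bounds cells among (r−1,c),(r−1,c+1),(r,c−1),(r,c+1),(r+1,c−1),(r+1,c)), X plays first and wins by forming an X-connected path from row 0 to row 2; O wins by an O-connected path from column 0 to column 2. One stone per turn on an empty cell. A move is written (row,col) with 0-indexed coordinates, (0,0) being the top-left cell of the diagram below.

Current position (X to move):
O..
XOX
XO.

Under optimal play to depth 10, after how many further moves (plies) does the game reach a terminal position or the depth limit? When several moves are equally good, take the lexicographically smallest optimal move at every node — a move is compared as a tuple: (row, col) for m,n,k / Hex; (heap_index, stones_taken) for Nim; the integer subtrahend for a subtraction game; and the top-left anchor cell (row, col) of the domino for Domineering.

p1 X@[O../XOX/XO.]: (0,1)[OX./XOX/XO.]+1* (0,2)[O.X/XOX/XO.]+1 (2,2)[O../XOX/XOX]+1
p2 O@[OX./XOX/XO.] terminal -1; root [O../XOX/XO.] d10

PV length from [O../XOX/XO.]: 1 ply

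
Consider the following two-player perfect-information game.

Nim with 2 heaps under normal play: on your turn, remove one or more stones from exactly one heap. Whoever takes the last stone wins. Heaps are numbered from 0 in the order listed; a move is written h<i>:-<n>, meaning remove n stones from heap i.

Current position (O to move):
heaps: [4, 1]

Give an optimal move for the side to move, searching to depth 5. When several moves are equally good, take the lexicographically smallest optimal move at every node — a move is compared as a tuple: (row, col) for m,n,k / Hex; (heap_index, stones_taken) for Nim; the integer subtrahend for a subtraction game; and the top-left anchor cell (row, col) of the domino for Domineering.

ply 1, O at (4,1) | h0:-1=-1→(3,1); h0:-2=-1→(2,1); h0:-3=+1→(1,1)*; h0:-4=-1→(0,1); h1:-1=-1→(4,0)
ply 2, X at (1,1) | h0:-1=-1→(0,1)*; h1:-1=-1→(1,0)
ply 3, O at (0,1) | h1:-1=+1→(0,0)*
ply 4: (0,0) is terminal -1 (X); from (4,1) depth 5

O's best at [(4,1)]: h0:-3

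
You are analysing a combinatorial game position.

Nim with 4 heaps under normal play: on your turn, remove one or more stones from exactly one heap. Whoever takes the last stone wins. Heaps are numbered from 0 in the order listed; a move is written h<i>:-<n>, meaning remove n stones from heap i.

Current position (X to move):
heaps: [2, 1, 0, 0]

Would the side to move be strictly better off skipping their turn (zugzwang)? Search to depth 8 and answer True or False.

zugzwang((2,1,0,0), X) = False

ply 1, X at (2,1,0,0) | h0:-1=+1→(1,1,0,0)*; h0:-2=-1→(0,1,0,0); h1:-1=-1→(2,0,0,0)
ply 2, O at (1,1,0,0) | h0:-1=-1→(0,1,0,0)*; h1:-1=-1→(1,0,0,0)
ply 3, X at (0,1,0,0) | h1:-1=+1→(0,0,0,0)*
ply 4: (0,0,0,0) is terminal -1 (O); from (2,1,0,0) depth 8
if X skipped the turn, O would face:
~ ply 1, O at (2,1,0,0) | h0:-1=+1→(1,1,0,0)*; h0:-2=-1→(0,1,0,0); h1:-1=-1→(2,0,0,0)
~ ply 2, X at (1,1,0,0) | h0:-1=-1→(0,1,0,0)*; h1:-1=-1→(1,0,0,0)
~ ply 3, O at (0,1,0,0) | h1:-1=+1→(0,0,0,0)*
~ ply 4: (0,0,0,0) is terminal -1 (X); from (2,1,0,0) depth 8
compare (X): move=+1 vs pass=-1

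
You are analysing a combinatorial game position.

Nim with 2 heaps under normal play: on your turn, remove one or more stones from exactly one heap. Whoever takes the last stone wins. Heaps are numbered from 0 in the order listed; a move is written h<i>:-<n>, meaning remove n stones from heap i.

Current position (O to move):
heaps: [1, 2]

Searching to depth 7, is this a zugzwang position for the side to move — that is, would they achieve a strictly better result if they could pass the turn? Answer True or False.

[(1,2)] O move#1: h0:-1:-1/(0,2), h1:-1:+1/(1,1)*, h1:-2:-1/(1,0)
[(1,1)] X move#2: h0:-1:-1/(0,1)*, h1:-1:-1/(1,0)
[(0,1)] O move#3: h1:-1:+1/(0,0)*
[(0,0)] end (terminal -1, X#4); searched (1,2) to 7
pass branch (X moves first from the same position):
  | [(1,2)] X move#1: h0:-1:-1/(0,2), h1:-1:+1/(1,1)*, h1:-2:-1/(1,0)
  | [(1,1)] O move#2: h0:-1:-1/(0,1)*, h1:-1:-1/(1,0)
  | [(0,1)] X move#3: h1:-1:+1/(0,0)*
  | [(0,0)] end (terminal -1, O#4); searched (1,2) to 7
O moving scores +1; O passing scores -1

zugzwang((1,2), O) = False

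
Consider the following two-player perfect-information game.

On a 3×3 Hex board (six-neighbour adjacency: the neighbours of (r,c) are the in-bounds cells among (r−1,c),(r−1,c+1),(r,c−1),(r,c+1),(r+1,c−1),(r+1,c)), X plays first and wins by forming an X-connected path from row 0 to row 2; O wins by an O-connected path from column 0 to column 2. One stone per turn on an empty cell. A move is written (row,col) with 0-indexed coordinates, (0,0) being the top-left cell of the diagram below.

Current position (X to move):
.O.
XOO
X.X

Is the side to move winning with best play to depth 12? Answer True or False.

X winning at [.O./XOO/X.X]: True

[.O./XOO/X.X] X move#1: (0,0):+1/XO./XOO/X.X*, (0,2):-1/.OX/XOO/X.X, (2,1):-1/.O./XOO/XXX
[XO./XOO/X.X] end (terminal -1, O#2); searched .O./XOO/X.X to 12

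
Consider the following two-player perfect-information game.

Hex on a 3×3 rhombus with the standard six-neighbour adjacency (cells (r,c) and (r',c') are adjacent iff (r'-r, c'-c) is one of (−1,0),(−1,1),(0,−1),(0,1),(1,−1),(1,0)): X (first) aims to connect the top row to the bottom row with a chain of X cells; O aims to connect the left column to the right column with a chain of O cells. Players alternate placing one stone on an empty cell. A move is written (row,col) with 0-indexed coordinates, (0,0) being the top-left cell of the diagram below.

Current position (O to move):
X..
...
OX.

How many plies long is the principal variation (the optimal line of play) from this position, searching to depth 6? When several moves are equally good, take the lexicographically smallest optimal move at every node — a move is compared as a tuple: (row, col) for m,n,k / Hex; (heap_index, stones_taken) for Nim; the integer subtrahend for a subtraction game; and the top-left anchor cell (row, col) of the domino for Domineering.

ply 1, O at X../.../OX. | (0,1)=-1→XO./.../OX.; (0,2)=-1→X.O/.../OX.; (1,0)=-1→X../O../OX.; (1,1)=+1→X../.O./OX.*; (1,2)=-1→X../..O/OX.; (2,2)=-1→X../.../OXO
ply 2, X at X../.O./OX. | (0,1)=-1→XX./.O./OX.*; (0,2)=-1→X.X/.O./OX.; (1,0)=-1→X../XO./OX.; (1,2)=-1→X../.OX/OX.; (2,2)=-1→X../.O./OXX
ply 3, O at XX./.O./OX. | (0,2)=+1→XXO/.O./OX.*; (1,0)=+1→XX./OO./OX.; (1,2)=+1→XX./.OO/OX.; (2,2)=+1→XX./.O./OXO
ply 4: XXO/.O./OX. is terminal -1 (X); from X../.../OX. depth 6

PV length from [X../.../OX.]: 3 plies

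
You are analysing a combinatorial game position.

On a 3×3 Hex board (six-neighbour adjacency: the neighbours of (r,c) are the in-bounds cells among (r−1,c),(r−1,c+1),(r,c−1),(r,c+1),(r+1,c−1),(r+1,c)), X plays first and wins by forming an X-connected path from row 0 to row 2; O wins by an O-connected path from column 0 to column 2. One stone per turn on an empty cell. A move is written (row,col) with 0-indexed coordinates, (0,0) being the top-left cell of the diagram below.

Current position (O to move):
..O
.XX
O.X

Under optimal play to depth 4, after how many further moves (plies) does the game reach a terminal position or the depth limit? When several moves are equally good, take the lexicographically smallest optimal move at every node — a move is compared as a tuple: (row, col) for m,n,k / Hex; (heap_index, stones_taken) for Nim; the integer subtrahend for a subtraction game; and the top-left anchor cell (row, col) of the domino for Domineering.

p1 O@[..O/.XX/O.X]: (0,0)[O.O/.XX/O.X]-1 (0,1)[.OO/.XX/O.X]+1* (1,0)[..O/OXX/O.X]-1 (2,1)[..O/.XX/OOX]-1
p2 X@[.OO/.XX/O.X]: (0,0)[XOO/.XX/O.X]-1* (1,0)[.OO/XXX/O.X]-1 (2,1)[.OO/.XX/OXX]-1
p3 O@[XOO/.XX/O.X]: (1,0)[XOO/OXX/O.X]+1* (2,1)[XOO/.XX/OOX]-1
p4 X@[XOO/OXX/O.X] terminal -1; root [..O/.XX/O.X] d4

PV length from [..O/.XX/O.X]: 3 plies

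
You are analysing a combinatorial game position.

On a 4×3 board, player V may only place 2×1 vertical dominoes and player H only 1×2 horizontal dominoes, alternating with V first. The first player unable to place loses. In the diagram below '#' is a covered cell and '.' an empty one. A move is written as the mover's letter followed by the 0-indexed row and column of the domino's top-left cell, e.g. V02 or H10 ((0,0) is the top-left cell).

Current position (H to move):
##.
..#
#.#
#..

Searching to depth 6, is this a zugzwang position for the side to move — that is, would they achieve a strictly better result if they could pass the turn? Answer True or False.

[##./..#/#.#/#..] H move#1: H10:-1/##./###/#.#/#..*, H31:-1/##./..#/#.#/###
[##./###/#.#/#..] V move#2: V21:+1/##./###/###/##.*
[##./###/###/##.] end (terminal -1, H#3); searched ##./..#/#.#/#.. to 6
suppose H passes — search the same position with V to move:
pass> [##./..#/#.#/#..] V move#1: V11:-1/##./.##/###/#..*, V21:-1/##./..#/###/##.
pass> [##./.##/###/#..] H move#2: H31:+1/##./.##/###/###*
pass> [##./.##/###/###] end (terminal -1, V#3); searched ##./..#/#.#/#.. to 6
for H: play -1, pass +1

zugzwang(##./..#/#.#/#.., H) = True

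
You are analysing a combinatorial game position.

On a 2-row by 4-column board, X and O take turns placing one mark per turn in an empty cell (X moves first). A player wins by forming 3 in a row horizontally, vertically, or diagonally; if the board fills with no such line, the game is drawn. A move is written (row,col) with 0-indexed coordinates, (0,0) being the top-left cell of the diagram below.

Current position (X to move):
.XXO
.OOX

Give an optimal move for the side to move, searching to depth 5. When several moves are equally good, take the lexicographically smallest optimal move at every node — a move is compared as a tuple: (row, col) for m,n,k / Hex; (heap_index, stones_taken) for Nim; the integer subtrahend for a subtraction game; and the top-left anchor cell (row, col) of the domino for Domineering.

X's best at [.XXO/.OOX]: (0,0)

p1 X@[.XXO/.OOX]: (0,0)[XXXO/.OOX]+1* (1,0)[.XXO/XOOX]+0
p2 O@[XXXO/.OOX] terminal -1; root [.XXO/.OOX] d5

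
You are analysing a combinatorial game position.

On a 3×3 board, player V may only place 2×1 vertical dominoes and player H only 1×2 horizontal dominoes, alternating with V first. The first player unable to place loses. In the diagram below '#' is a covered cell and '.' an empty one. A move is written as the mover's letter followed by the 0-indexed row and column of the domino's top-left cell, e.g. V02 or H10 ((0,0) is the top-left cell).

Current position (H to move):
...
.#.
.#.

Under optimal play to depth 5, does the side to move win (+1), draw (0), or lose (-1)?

ply 1, H at .../.#./.#. | H00=-1→##./.#./.#.*; H01=-1→.##/.#./.#.
ply 2, V at ##./.#./.#. | V02=+1→###/.##/.#.*; V10=+1→##./##./##.; V12=+1→##./.##/.##
ply 3: ###/.##/.#. is terminal -1 (H); from .../.#./.#. depth 5

value(.../.#./.#., H) = -1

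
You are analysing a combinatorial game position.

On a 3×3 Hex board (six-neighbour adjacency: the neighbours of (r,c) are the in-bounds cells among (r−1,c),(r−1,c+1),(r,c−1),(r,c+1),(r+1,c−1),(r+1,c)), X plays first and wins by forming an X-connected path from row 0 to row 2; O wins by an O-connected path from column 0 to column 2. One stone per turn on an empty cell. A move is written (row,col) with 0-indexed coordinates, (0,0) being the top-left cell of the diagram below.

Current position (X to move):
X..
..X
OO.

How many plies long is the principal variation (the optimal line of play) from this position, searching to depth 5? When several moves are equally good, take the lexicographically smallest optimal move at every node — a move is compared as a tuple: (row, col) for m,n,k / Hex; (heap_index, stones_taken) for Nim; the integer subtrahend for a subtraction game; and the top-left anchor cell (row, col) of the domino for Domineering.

PV length from [X../..X/OO.]: 3 plies

ply 1, X at X../..X/OO. | (0,1)=-1→XX./..X/OO.; (0,2)=-1→X.X/..X/OO.; (1,0)=-1→X../X.X/OO.; (1,1)=-1→X../.XX/OO.; (2,2)=+1→X../..X/OOX*
ply 2, O at X../..X/OOX | (0,1)=-1→XO./..X/OOX*; (0,2)=-1→X.O/..X/OOX; (1,0)=-1→X../O.X/OOX; (1,1)=-1→X../.OX/OOX
ply 3, X at XO./..X/OOX | (0,2)=+1→XOX/..X/OOX*; (1,0)=+1→XO./X.X/OOX; (1,1)=+1→XO./.XX/OOX
ply 4: XOX/..X/OOX is terminal -1 (O); from X../..X/OO. depth 5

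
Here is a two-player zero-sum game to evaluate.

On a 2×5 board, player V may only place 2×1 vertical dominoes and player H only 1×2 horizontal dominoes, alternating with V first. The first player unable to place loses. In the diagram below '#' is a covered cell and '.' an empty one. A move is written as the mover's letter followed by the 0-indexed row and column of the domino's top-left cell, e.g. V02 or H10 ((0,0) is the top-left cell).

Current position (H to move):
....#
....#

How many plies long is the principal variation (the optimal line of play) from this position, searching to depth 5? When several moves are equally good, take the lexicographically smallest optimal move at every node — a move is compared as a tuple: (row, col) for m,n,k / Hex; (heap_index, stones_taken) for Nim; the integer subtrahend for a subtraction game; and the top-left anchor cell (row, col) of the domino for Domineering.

ply 1, H at ....#/....# | H00=-1→##..#/....#; H01=+1→.##.#/....#*; H02=-1→..###/....#; H10=-1→....#/##..#; H11=+1→....#/.##.#; H12=-1→....#/..###
ply 2, V at .##.#/....# | V00=-1→###.#/#...#*; V03=-1→.####/...##
ply 3, H at ###.#/#...# | H11=-1→###.#/###.#; H12=+1→###.#/#.###*
ply 4: ###.#/#.### is terminal -1 (V); from ....#/....# depth 5

PV length from [....#/....#]: 3 plies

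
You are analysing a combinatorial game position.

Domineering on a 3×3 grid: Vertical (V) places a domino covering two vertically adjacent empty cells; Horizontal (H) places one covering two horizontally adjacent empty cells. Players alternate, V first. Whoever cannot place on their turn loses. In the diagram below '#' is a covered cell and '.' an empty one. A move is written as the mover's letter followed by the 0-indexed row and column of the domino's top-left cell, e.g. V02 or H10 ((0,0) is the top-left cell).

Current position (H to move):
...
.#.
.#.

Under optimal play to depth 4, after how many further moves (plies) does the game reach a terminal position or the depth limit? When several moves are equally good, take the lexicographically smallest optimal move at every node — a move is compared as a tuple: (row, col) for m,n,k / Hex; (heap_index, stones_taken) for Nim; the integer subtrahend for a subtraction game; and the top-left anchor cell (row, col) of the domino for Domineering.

PV length from [.../.#./.#.]: 2 plies

p1 H@[.../.#./.#.]: H00[##./.#./.#.]-1* H01[.##/.#./.#.]-1
p2 V@[##./.#./.#.]: V02[###/.##/.#.]+1* V10[##./##./##.]+1 V12[##./.##/.##]+1
p3 H@[###/.##/.#.] terminal -1; root [.../.#./.#.] d4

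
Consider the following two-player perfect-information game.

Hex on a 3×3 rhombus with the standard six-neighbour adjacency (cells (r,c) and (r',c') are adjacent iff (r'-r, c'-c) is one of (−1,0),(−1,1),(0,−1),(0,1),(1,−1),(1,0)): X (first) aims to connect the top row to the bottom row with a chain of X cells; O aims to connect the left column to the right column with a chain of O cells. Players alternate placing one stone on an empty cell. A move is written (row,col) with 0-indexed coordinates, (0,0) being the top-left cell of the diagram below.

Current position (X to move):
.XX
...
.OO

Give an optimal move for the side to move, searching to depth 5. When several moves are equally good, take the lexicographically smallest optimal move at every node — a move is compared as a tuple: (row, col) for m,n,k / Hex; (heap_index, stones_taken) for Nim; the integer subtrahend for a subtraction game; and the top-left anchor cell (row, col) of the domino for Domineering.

X's best at [.XX/.../.OO]: (2,0)

p1 X@[.XX/.../.OO]: (0,0)[XXX/.../.OO]-1 (1,0)[.XX/X../.OO]-1 (1,1)[.XX/.X./.OO]-1 (1,2)[.XX/..X/.OO]-1 (2,0)[.XX/.../XOO]+1*
p2 O@[.XX/.../XOO]: (0,0)[OXX/.../XOO]-1* (1,0)[.XX/O../XOO]-1 (1,1)[.XX/.O./XOO]-1 (1,2)[.XX/..O/XOO]-1
p3 X@[OXX/.../XOO]: (1,0)[OXX/X../XOO]+1* (1,1)[OXX/.X./XOO]+1 (1,2)[OXX/..X/XOO]+1
p4 O@[OXX/X../XOO] terminal -1; root [.XX/.../.OO] d5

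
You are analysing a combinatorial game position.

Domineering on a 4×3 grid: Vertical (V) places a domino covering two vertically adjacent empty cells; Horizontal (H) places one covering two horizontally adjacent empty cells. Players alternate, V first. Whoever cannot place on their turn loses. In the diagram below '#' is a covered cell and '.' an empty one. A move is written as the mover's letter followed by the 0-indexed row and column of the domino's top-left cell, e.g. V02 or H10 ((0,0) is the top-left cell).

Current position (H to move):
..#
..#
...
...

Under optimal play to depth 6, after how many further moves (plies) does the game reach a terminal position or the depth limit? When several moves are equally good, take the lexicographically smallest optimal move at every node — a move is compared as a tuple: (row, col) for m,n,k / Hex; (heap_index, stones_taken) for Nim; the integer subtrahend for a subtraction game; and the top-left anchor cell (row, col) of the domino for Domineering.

ply 1, H at ..#/..#/.../... | H00=-1→###/..#/.../...*; H10=-1→..#/###/.../...; H20=-1→..#/..#/##./...; H21=-1→..#/..#/.##/...; H30=-1→..#/..#/.../##.; H31=-1→..#/..#/.../.##
ply 2, V at ###/..#/.../... | V10=-1→###/#.#/#../...; V11=+1→###/.##/.#./...*; V20=-1→###/..#/#../#..; V21=+1→###/..#/.#./.#.; V22=-1→###/..#/..#/..#
ply 3, H at ###/.##/.#./... | H30=-1→###/.##/.#./##.*; H31=-1→###/.##/.#./.##
ply 4, V at ###/.##/.#./##. | V10=+1→###/###/##./##.*; V22=+1→###/.##/.##/###
ply 5: ###/###/##./##. is terminal -1 (H); from ..#/..#/.../... depth 6

PV length from [..#/..#/.../...]: 4 plies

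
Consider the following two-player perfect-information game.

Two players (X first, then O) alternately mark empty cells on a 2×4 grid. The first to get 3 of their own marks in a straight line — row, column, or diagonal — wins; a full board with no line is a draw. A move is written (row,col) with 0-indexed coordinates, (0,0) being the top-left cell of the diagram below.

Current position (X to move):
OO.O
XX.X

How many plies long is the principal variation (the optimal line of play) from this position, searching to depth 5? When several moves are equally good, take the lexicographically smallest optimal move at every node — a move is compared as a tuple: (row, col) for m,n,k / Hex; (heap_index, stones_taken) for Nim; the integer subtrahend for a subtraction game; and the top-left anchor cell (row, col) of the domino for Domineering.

ply 1, X at OO.O/XX.X | (0,2)=+0→OOXO/XX.X; (1,2)=+1→OO.O/XXXX*
ply 2: OO.O/XXXX is terminal -1 (O); from OO.O/XX.X depth 5

PV length from [OO.O/XX.X]: 1 ply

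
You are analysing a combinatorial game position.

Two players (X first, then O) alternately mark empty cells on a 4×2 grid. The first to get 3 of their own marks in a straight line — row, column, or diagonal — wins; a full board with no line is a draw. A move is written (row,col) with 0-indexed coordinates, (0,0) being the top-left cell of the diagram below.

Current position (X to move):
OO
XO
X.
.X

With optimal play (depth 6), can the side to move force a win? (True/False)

p1 X@[OO/XO/X./.X]: (2,1)[OO/XO/XX/.X]+0 (3,0)[OO/XO/X./XX]+1*
p2 O@[OO/XO/X./XX] terminal -1; root [OO/XO/X./.X] d6

X winning at [OO/XO/X./.X]: True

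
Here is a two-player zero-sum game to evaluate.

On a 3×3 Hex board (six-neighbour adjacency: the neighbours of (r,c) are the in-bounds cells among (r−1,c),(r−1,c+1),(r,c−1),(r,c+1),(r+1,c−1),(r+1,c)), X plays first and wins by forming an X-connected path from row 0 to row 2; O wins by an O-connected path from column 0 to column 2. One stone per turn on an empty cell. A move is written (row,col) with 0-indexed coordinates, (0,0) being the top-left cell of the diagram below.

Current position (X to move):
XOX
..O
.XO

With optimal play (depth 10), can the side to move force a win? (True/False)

X winning at [XOX/..O/.XO]: True

[XOX/..O/.XO] X move#1: (1,0):+1/XOX/X.O/.XO*, (1,1):+1/XOX/.XO/.XO, (2,0):+1/XOX/..O/XXO
[XOX/X.O/.XO] O move#2: (1,1):-1/XOX/XOO/.XO*, (2,0):-1/XOX/X.O/OXO
[XOX/XOO/.XO] X move#3: (2,0):+1/XOX/XOO/XXO*
[XOX/XOO/XXO] end (terminal -1, O#4); searched XOX/..O/.XO to 10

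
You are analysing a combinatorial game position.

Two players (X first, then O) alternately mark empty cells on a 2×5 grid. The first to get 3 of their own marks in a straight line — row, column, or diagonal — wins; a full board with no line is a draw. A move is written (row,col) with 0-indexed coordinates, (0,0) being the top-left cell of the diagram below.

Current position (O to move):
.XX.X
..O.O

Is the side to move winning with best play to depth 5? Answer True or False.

p1 O@[.XX.X/..O.O]: (0,0)[OXX.X/..O.O]-1 (0,3)[.XXOX/..O.O]-1 (1,0)[.XX.X/O.O.O]-1 (1,1)[.XX.X/.OO.O]-1 (1,3)[.XX.X/..OOO]+1*
p2 X@[.XX.X/..OOO] terminal -1; root [.XX.X/..O.O] d5

O winning at [.XX.X/..O.O]: True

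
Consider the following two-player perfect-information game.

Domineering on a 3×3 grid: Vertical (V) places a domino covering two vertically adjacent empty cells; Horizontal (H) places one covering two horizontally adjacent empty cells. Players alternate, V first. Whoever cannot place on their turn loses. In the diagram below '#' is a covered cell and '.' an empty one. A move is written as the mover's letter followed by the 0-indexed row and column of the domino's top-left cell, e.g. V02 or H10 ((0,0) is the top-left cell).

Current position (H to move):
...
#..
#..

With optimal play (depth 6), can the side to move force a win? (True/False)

p1 H@[.../#../#..]: H00[##./#../#..]-1 H01[.##/#../#..]-1 H11[.../###/#..]+1* H21[.../#../###]-1
p2 V@[.../###/#..] terminal -1; root [.../#../#..] d6

H winning at [.../#../#..]: True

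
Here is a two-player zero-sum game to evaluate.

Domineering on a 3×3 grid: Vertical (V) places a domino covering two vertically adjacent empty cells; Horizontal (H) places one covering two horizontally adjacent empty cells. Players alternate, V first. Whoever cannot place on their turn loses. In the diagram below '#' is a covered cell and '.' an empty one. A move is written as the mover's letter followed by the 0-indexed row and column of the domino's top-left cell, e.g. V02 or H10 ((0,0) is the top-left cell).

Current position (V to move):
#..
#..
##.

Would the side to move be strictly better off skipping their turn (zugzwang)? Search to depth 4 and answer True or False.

zugzwang(#../#../##., V) = False

p1 V@[#../#../##.]: V01[##./##./##.]+1* V02[#.#/#.#/##.]+1 V12[#../#.#/###]-1
p2 H@[##./##./##.] terminal -1; root [#../#../##.] d4
pass branch (H moves first from the same position):
  | p1 H@[#../#../##.]: H01[###/#../##.]-1 H11[#../###/##.]+1*
  | p2 V@[#../###/##.] terminal -1; root [#../#../##.] d4
V moving scores +1; V passing scores -1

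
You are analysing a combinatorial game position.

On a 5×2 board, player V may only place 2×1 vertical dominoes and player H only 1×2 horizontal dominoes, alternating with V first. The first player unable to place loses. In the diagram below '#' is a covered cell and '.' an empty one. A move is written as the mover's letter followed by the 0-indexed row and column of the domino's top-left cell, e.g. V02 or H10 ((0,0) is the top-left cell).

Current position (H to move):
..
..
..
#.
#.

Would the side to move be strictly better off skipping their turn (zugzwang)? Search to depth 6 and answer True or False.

zugzwang(../../../#./#., H) = False

p1 H@[../../../#./#.]: H00[##/../../#./#.]-1 H10[../##/../#./#.]+1* H20[../../##/#./#.]-1
p2 V@[../##/../#./#.]: V21[../##/.#/##/#.]-1* V31[../##/../##/##]-1
p3 H@[../##/.#/##/#.]: H00[##/##/.#/##/#.]+1*
p4 V@[##/##/.#/##/#.] terminal -1; root [../../../#./#.] d6
pass branch (V moves first from the same position):
  | p1 V@[../../../#./#.]: V00[#./#./../#./#.]+1* V01[.#/.#/../#./#.]+1 V10[../#./#./#./#.]+1 V11[../.#/.#/#./#.]+1 V21[../../.#/##/#.]-1 V31[../../../##/##]-1
  | p2 H@[#./#./../#./#.]: H20[#./#./##/#./#.]-1*
  | p3 V@[#./#./##/#./#.]: V01[##/##/##/#./#.]+1* V31[#./#./##/##/##]+1
  | p4 H@[##/##/##/#./#.] terminal -1; root [../../../#./#.] d6
H moving scores +1; H passing scores -1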